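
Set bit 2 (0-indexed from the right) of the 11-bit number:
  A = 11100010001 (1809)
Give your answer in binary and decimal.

Mask = 1 << 2 = 00000000100
Bit 2 of A is 0, so OR-ing with the mask flips it to 1.
  11100010001
| 00000000100
-------------
  11100010101

Answer: 11100010101 (1813)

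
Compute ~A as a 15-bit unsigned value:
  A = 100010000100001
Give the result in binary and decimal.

Flip each bit (0->1, 1->0):
  100010000100001
  011101111011110

Answer: 011101111011110 (15326)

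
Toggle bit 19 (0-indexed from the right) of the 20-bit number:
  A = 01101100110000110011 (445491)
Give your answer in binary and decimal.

Mask = 1 << 19 = 10000000000000000000
Bit 19 of A is 0; XOR with the mask flips it to 1.
  01101100110000110011
^ 10000000000000000000
----------------------
  11101100110000110011

Answer: 11101100110000110011 (969779)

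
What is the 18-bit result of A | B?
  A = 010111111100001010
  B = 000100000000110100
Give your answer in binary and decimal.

Apply | to each column (1 where either bit is 1):
  010111111100001010
| 000100000000110100
--------------------
  010111111100111110

Answer: 010111111100111110 (98110)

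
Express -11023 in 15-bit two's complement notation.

1. Binary of +11023:  010101100001111
2. Invert bits:     101010011110000
3. Add 1:           101010011110001

Answer: 101010011110001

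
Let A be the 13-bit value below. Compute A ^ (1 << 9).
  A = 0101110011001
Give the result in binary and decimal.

Mask = 1 << 9 = 0001000000000
Bit 9 of A is 1; XOR with the mask flips it to 0.
  0101110011001
^ 0001000000000
---------------
  0100110011001

Answer: 0100110011001 (2457)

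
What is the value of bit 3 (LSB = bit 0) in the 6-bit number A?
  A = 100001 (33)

Bit 3 is the 4th from the right.
  100001
    ^
That bit is 0.

Answer: 0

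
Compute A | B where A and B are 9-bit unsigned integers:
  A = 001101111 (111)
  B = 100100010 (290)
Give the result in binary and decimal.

Apply | to each column (1 where either bit is 1):
  001101111
| 100100010
-----------
  101101111

Answer: 101101111 (367)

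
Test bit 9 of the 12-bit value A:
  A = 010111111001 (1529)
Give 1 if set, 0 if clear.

Bit 9 is the 10th from the right.
  010111111001
    ^
That bit is 0.

Answer: 0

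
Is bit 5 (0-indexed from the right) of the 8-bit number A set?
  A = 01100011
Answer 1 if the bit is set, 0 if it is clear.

Bit 5 is the 6th from the right.
  01100011
    ^
That bit is 1.

Answer: 1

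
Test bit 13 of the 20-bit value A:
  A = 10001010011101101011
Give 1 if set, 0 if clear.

Bit 13 is the 14th from the right.
  10001010011101101011
        ^
That bit is 1.

Answer: 1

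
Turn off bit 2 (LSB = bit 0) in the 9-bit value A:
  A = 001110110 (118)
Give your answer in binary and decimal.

Mask = ~(1 << 2) = 111111011
Bit 2 of A is 1, so AND-ing with the mask clears it to 0.
  001110110
& 111111011
-----------
  001110010

Answer: 001110010 (114)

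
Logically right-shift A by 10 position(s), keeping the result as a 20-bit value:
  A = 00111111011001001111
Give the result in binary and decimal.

Logical shift right by 10: drop the bottom 10 bit(s), prepend 10 zero(s) on the left.
  00111111011001001111  ->  keep [0011111101], discard [1001001111], prepend 0000000000
= 00000000000011111101

Answer: 00000000000011111101 (253)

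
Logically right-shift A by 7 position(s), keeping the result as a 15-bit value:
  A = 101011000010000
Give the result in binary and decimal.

Logical shift right by 7: drop the bottom 7 bit(s), prepend 7 zero(s) on the left.
  101011000010000  ->  keep [10101100], discard [0010000], prepend 0000000
= 000000010101100

Answer: 000000010101100 (172)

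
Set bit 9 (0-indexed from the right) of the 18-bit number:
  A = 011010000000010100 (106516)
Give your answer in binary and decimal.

Mask = 1 << 9 = 000000001000000000
Bit 9 of A is 0, so OR-ing with the mask flips it to 1.
  011010000000010100
| 000000001000000000
--------------------
  011010001000010100

Answer: 011010001000010100 (107028)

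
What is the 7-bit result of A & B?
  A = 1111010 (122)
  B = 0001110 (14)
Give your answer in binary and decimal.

Apply & to each column (1 only where both bits are 1):
  1111010
& 0001110
---------
  0001010

Answer: 0001010 (10)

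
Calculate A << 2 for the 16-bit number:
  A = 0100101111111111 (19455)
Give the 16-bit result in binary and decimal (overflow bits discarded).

Shift left by 2: drop the top 2 bit(s), append 2 zero(s) on the right.
  0100101111111111  ->  discard [01], keep [00101111111111], append 00
= 0010111111111100

Answer: 0010111111111100 (12284)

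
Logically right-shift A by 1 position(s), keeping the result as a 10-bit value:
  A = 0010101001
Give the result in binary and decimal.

Logical shift right by 1: drop the bottom 1 bit(s), prepend 1 zero(s) on the left.
  0010101001  ->  keep [001010100], discard [1], prepend 0
= 0001010100

Answer: 0001010100 (84)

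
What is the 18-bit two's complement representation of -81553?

1. Binary of +81553:  010011111010010001
2. Invert bits:     101100000101101110
3. Add 1:           101100000101101111

Answer: 101100000101101111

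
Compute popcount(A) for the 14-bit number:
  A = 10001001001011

10001001001011
1-bits at positions (from bit 0 = LSB): 0, 1, 3, 6, 9, 13
Count = 6

Answer: 6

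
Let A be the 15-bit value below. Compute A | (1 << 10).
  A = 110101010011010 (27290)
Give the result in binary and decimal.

Mask = 1 << 10 = 000010000000000
Bit 10 of A is 0, so OR-ing with the mask flips it to 1.
  110101010011010
| 000010000000000
-----------------
  110111010011010

Answer: 110111010011010 (28314)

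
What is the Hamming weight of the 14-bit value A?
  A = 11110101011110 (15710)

11110101011110
1-bits at positions (from bit 0 = LSB): 1, 2, 3, 4, 6, 8, 10, 11, 12, 13
Count = 10

Answer: 10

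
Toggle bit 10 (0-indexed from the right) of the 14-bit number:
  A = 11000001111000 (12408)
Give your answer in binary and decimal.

Mask = 1 << 10 = 00010000000000
Bit 10 of A is 0; XOR with the mask flips it to 1.
  11000001111000
^ 00010000000000
----------------
  11010001111000

Answer: 11010001111000 (13432)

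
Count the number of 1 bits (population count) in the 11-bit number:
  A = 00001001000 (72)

00001001000
1-bits at positions (from bit 0 = LSB): 3, 6
Count = 2

Answer: 2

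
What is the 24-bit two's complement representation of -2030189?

1. Binary of +2030189:  000111101111101001101101
2. Invert bits:     111000010000010110010010
3. Add 1:           111000010000010110010011

Answer: 111000010000010110010011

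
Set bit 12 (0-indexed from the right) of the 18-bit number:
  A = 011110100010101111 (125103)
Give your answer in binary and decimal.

Mask = 1 << 12 = 000001000000000000
Bit 12 of A is 0, so OR-ing with the mask flips it to 1.
  011110100010101111
| 000001000000000000
--------------------
  011111100010101111

Answer: 011111100010101111 (129199)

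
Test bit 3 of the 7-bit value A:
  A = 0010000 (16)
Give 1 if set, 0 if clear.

Bit 3 is the 4th from the right.
  0010000
     ^
That bit is 0.

Answer: 0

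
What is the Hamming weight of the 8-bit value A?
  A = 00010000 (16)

00010000
1-bits at positions (from bit 0 = LSB): 4
Count = 1

Answer: 1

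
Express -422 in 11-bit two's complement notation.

1. Binary of +422:  00110100110
2. Invert bits:     11001011001
3. Add 1:           11001011010

Answer: 11001011010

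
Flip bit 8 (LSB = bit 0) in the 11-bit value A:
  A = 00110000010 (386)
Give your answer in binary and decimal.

Mask = 1 << 8 = 00100000000
Bit 8 of A is 1; XOR with the mask flips it to 0.
  00110000010
^ 00100000000
-------------
  00010000010

Answer: 00010000010 (130)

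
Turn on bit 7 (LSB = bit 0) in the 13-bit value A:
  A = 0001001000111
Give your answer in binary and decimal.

Mask = 1 << 7 = 0000010000000
Bit 7 of A is 0, so OR-ing with the mask flips it to 1.
  0001001000111
| 0000010000000
---------------
  0001011000111

Answer: 0001011000111 (711)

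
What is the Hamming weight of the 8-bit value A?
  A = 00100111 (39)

00100111
1-bits at positions (from bit 0 = LSB): 0, 1, 2, 5
Count = 4

Answer: 4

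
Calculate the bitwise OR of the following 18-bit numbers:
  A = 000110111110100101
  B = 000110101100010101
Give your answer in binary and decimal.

Apply | to each column (1 where either bit is 1):
  000110111110100101
| 000110101100010101
--------------------
  000110111110110101

Answer: 000110111110110101 (28597)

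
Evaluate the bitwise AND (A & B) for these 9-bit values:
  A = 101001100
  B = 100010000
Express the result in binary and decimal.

Apply & to each column (1 only where both bits are 1):
  101001100
& 100010000
-----------
  100000000

Answer: 100000000 (256)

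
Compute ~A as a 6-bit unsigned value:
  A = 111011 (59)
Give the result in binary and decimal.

Flip each bit (0->1, 1->0):
  111011
  000100

Answer: 000100 (4)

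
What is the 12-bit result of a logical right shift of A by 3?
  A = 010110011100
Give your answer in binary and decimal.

Logical shift right by 3: drop the bottom 3 bit(s), prepend 3 zero(s) on the left.
  010110011100  ->  keep [010110011], discard [100], prepend 000
= 000010110011

Answer: 000010110011 (179)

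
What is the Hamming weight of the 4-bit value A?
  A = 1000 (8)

1000
1-bits at positions (from bit 0 = LSB): 3
Count = 1

Answer: 1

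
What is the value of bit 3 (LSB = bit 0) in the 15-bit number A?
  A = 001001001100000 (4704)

Bit 3 is the 4th from the right.
  001001001100000
             ^
That bit is 0.

Answer: 0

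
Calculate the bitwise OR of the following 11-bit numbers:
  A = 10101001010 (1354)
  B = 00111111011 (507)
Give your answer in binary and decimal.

Apply | to each column (1 where either bit is 1):
  10101001010
| 00111111011
-------------
  10111111011

Answer: 10111111011 (1531)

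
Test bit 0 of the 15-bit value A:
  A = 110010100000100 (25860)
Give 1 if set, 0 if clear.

Bit 0 is the 1st from the right.
  110010100000100
                ^
That bit is 0.

Answer: 0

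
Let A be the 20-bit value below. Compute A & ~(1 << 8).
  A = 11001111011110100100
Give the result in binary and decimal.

Mask = ~(1 << 8) = 11111111111011111111
Bit 8 of A is 1, so AND-ing with the mask clears it to 0.
  11001111011110100100
& 11111111111011111111
----------------------
  11001111011010100100

Answer: 11001111011010100100 (849572)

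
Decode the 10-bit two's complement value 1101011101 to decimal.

MSB is 1, so the value is negative. Find the magnitude:
1. Invert bits:  0010100010
2. Add 1:        0010100011  = 163
3. Apply sign:   -163

Answer: -163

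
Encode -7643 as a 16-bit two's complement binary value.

1. Binary of +7643:  0001110111011011
2. Invert bits:     1110001000100100
3. Add 1:           1110001000100101

Answer: 1110001000100101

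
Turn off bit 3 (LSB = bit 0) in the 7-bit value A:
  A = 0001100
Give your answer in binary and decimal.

Mask = ~(1 << 3) = 1110111
Bit 3 of A is 1, so AND-ing with the mask clears it to 0.
  0001100
& 1110111
---------
  0000100

Answer: 0000100 (4)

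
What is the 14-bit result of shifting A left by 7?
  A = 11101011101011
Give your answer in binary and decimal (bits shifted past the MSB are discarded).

Shift left by 7: drop the top 7 bit(s), append 7 zero(s) on the right.
  11101011101011  ->  discard [1110101], keep [1101011], append 0000000
= 11010110000000

Answer: 11010110000000 (13696)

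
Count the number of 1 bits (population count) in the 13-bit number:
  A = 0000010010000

0000010010000
1-bits at positions (from bit 0 = LSB): 4, 7
Count = 2

Answer: 2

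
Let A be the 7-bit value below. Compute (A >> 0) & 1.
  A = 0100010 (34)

Bit 0 is the 1st from the right.
  0100010
        ^
That bit is 0.

Answer: 0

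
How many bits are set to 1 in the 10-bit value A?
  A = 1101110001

1101110001
1-bits at positions (from bit 0 = LSB): 0, 4, 5, 6, 8, 9
Count = 6

Answer: 6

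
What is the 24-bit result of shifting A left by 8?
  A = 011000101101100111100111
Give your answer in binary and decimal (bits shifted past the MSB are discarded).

Shift left by 8: drop the top 8 bit(s), append 8 zero(s) on the right.
  011000101101100111100111  ->  discard [01100010], keep [1101100111100111], append 00000000
= 110110011110011100000000

Answer: 110110011110011100000000 (14280448)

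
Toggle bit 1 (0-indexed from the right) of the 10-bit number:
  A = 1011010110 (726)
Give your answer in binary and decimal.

Mask = 1 << 1 = 0000000010
Bit 1 of A is 1; XOR with the mask flips it to 0.
  1011010110
^ 0000000010
------------
  1011010100

Answer: 1011010100 (724)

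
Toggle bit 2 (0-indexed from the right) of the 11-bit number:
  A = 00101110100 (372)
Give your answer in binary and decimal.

Mask = 1 << 2 = 00000000100
Bit 2 of A is 1; XOR with the mask flips it to 0.
  00101110100
^ 00000000100
-------------
  00101110000

Answer: 00101110000 (368)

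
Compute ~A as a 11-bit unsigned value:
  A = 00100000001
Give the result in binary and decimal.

Flip each bit (0->1, 1->0):
  00100000001
  11011111110

Answer: 11011111110 (1790)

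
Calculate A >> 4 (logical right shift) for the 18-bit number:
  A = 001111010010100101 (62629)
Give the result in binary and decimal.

Logical shift right by 4: drop the bottom 4 bit(s), prepend 4 zero(s) on the left.
  001111010010100101  ->  keep [00111101001010], discard [0101], prepend 0000
= 000000111101001010

Answer: 000000111101001010 (3914)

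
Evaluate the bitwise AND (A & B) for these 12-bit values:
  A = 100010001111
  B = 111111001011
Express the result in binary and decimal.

Apply & to each column (1 only where both bits are 1):
  100010001111
& 111111001011
--------------
  100010001011

Answer: 100010001011 (2187)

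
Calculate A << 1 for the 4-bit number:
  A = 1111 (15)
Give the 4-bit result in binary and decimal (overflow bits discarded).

Shift left by 1: drop the top 1 bit(s), append 1 zero(s) on the right.
  1111  ->  discard [1], keep [111], append 0
= 1110

Answer: 1110 (14)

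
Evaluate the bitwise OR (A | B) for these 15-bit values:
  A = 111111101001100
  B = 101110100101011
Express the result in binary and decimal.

Apply | to each column (1 where either bit is 1):
  111111101001100
| 101110100101011
-----------------
  111111101101111

Answer: 111111101101111 (32623)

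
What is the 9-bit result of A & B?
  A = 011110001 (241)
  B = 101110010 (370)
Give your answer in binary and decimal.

Apply & to each column (1 only where both bits are 1):
  011110001
& 101110010
-----------
  001110000

Answer: 001110000 (112)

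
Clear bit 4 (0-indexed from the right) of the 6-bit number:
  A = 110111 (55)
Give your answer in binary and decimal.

Mask = ~(1 << 4) = 101111
Bit 4 of A is 1, so AND-ing with the mask clears it to 0.
  110111
& 101111
--------
  100111

Answer: 100111 (39)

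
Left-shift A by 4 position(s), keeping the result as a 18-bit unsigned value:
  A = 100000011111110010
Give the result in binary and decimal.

Shift left by 4: drop the top 4 bit(s), append 4 zero(s) on the right.
  100000011111110010  ->  discard [1000], keep [00011111110010], append 0000
= 000111111100100000

Answer: 000111111100100000 (32544)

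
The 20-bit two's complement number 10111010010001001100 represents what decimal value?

MSB is 1, so the value is negative. Find the magnitude:
1. Invert bits:  01000101101110110011
2. Add 1:        01000101101110110100  = 285620
3. Apply sign:   -285620

Answer: -285620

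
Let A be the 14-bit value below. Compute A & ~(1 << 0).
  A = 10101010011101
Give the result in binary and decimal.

Mask = ~(1 << 0) = 11111111111110
Bit 0 of A is 1, so AND-ing with the mask clears it to 0.
  10101010011101
& 11111111111110
----------------
  10101010011100

Answer: 10101010011100 (10908)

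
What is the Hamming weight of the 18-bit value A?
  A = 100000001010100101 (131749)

100000001010100101
1-bits at positions (from bit 0 = LSB): 0, 2, 5, 7, 9, 17
Count = 6

Answer: 6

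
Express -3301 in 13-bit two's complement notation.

1. Binary of +3301:  0110011100101
2. Invert bits:     1001100011010
3. Add 1:           1001100011011

Answer: 1001100011011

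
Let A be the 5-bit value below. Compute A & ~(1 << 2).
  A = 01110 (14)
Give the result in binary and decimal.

Mask = ~(1 << 2) = 11011
Bit 2 of A is 1, so AND-ing with the mask clears it to 0.
  01110
& 11011
-------
  01010

Answer: 01010 (10)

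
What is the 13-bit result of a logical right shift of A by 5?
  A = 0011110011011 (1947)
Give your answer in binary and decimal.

Logical shift right by 5: drop the bottom 5 bit(s), prepend 5 zero(s) on the left.
  0011110011011  ->  keep [00111100], discard [11011], prepend 00000
= 0000000111100

Answer: 0000000111100 (60)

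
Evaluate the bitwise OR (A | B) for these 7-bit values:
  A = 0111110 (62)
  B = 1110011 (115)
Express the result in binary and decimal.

Apply | to each column (1 where either bit is 1):
  0111110
| 1110011
---------
  1111111

Answer: 1111111 (127)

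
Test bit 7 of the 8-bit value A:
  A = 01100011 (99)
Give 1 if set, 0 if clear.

Bit 7 is the 8th from the right.
  01100011
  ^
That bit is 0.

Answer: 0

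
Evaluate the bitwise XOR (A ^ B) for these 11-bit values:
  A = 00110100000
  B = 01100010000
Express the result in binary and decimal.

Apply ^ to each column (1 where bits differ):
  00110100000
^ 01100010000
-------------
  01010110000

Answer: 01010110000 (688)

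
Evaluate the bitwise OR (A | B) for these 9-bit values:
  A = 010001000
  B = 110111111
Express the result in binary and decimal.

Apply | to each column (1 where either bit is 1):
  010001000
| 110111111
-----------
  110111111

Answer: 110111111 (447)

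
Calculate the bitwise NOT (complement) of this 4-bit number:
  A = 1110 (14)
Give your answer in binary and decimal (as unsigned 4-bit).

Flip each bit (0->1, 1->0):
  1110
  0001

Answer: 0001 (1)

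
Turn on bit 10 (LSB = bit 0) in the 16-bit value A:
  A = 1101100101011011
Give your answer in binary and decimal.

Mask = 1 << 10 = 0000010000000000
Bit 10 of A is 0, so OR-ing with the mask flips it to 1.
  1101100101011011
| 0000010000000000
------------------
  1101110101011011

Answer: 1101110101011011 (56667)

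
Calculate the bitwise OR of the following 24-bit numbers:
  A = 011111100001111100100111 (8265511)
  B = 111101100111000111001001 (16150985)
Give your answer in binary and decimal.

Apply | to each column (1 where either bit is 1):
  011111100001111100100111
| 111101100111000111001001
--------------------------
  111111100111111111101111

Answer: 111111100111111111101111 (16678895)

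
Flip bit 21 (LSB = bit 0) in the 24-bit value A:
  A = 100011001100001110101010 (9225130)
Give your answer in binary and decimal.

Mask = 1 << 21 = 001000000000000000000000
Bit 21 of A is 0; XOR with the mask flips it to 1.
  100011001100001110101010
^ 001000000000000000000000
--------------------------
  101011001100001110101010

Answer: 101011001100001110101010 (11322282)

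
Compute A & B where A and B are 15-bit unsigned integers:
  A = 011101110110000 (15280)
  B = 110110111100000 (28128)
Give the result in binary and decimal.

Apply & to each column (1 only where both bits are 1):
  011101110110000
& 110110111100000
-----------------
  010100110100000

Answer: 010100110100000 (10656)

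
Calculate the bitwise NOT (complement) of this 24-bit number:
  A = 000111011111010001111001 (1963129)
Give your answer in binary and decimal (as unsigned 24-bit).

Flip each bit (0->1, 1->0):
  000111011111010001111001
  111000100000101110000110

Answer: 111000100000101110000110 (14814086)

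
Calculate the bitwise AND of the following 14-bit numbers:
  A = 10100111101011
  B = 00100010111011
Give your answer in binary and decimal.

Apply & to each column (1 only where both bits are 1):
  10100111101011
& 00100010111011
----------------
  00100010101011

Answer: 00100010101011 (2219)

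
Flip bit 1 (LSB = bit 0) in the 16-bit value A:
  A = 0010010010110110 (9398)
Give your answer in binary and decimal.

Mask = 1 << 1 = 0000000000000010
Bit 1 of A is 1; XOR with the mask flips it to 0.
  0010010010110110
^ 0000000000000010
------------------
  0010010010110100

Answer: 0010010010110100 (9396)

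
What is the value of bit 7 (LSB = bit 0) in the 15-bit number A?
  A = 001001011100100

Bit 7 is the 8th from the right.
  001001011100100
         ^
That bit is 1.

Answer: 1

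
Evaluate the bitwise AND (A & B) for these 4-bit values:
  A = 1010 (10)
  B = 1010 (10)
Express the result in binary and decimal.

Apply & to each column (1 only where both bits are 1):
  1010
& 1010
------
  1010

Answer: 1010 (10)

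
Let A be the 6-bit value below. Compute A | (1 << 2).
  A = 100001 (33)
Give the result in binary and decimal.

Mask = 1 << 2 = 000100
Bit 2 of A is 0, so OR-ing with the mask flips it to 1.
  100001
| 000100
--------
  100101

Answer: 100101 (37)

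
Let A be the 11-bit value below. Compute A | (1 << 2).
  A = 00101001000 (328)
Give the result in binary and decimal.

Mask = 1 << 2 = 00000000100
Bit 2 of A is 0, so OR-ing with the mask flips it to 1.
  00101001000
| 00000000100
-------------
  00101001100

Answer: 00101001100 (332)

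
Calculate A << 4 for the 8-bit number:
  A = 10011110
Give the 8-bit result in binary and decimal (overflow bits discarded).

Shift left by 4: drop the top 4 bit(s), append 4 zero(s) on the right.
  10011110  ->  discard [1001], keep [1110], append 0000
= 11100000

Answer: 11100000 (224)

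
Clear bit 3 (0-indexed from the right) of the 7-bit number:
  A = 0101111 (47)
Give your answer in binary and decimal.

Mask = ~(1 << 3) = 1110111
Bit 3 of A is 1, so AND-ing with the mask clears it to 0.
  0101111
& 1110111
---------
  0100111

Answer: 0100111 (39)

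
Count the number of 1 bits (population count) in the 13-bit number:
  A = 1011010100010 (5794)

1011010100010
1-bits at positions (from bit 0 = LSB): 1, 5, 7, 9, 10, 12
Count = 6

Answer: 6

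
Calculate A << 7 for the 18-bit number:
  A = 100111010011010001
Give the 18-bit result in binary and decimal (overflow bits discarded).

Shift left by 7: drop the top 7 bit(s), append 7 zero(s) on the right.
  100111010011010001  ->  discard [1001110], keep [10011010001], append 0000000
= 100110100010000000

Answer: 100110100010000000 (157824)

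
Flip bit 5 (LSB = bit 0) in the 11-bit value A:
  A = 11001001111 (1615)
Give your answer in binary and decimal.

Mask = 1 << 5 = 00000100000
Bit 5 of A is 0; XOR with the mask flips it to 1.
  11001001111
^ 00000100000
-------------
  11001101111

Answer: 11001101111 (1647)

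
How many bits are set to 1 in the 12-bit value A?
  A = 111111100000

111111100000
1-bits at positions (from bit 0 = LSB): 5, 6, 7, 8, 9, 10, 11
Count = 7

Answer: 7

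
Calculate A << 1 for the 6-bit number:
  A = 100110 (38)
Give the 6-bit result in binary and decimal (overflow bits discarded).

Shift left by 1: drop the top 1 bit(s), append 1 zero(s) on the right.
  100110  ->  discard [1], keep [00110], append 0
= 001100

Answer: 001100 (12)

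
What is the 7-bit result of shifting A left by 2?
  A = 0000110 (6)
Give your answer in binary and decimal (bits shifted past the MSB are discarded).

Shift left by 2: drop the top 2 bit(s), append 2 zero(s) on the right.
  0000110  ->  discard [00], keep [00110], append 00
= 0011000

Answer: 0011000 (24)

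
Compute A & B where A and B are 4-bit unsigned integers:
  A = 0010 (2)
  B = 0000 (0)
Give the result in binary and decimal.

Apply & to each column (1 only where both bits are 1):
  0010
& 0000
------
  0000

Answer: 0000 (0)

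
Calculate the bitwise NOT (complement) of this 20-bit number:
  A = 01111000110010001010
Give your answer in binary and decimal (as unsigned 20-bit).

Flip each bit (0->1, 1->0):
  01111000110010001010
  10000111001101110101

Answer: 10000111001101110101 (553845)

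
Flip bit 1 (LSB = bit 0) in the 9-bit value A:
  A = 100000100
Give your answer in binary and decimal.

Mask = 1 << 1 = 000000010
Bit 1 of A is 0; XOR with the mask flips it to 1.
  100000100
^ 000000010
-----------
  100000110

Answer: 100000110 (262)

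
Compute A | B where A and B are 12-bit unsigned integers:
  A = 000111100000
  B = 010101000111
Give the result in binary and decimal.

Apply | to each column (1 where either bit is 1):
  000111100000
| 010101000111
--------------
  010111100111

Answer: 010111100111 (1511)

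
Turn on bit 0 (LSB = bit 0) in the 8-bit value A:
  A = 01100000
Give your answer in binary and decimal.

Mask = 1 << 0 = 00000001
Bit 0 of A is 0, so OR-ing with the mask flips it to 1.
  01100000
| 00000001
----------
  01100001

Answer: 01100001 (97)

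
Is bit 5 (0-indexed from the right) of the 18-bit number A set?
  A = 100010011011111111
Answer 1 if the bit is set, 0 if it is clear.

Bit 5 is the 6th from the right.
  100010011011111111
              ^
That bit is 1.

Answer: 1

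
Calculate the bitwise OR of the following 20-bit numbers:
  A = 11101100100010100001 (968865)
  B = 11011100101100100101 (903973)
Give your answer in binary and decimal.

Apply | to each column (1 where either bit is 1):
  11101100100010100001
| 11011100101100100101
----------------------
  11111100101110100101

Answer: 11111100101110100101 (1035173)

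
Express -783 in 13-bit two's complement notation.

1. Binary of +783:  0001100001111
2. Invert bits:     1110011110000
3. Add 1:           1110011110001

Answer: 1110011110001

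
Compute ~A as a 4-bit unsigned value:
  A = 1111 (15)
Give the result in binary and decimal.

Flip each bit (0->1, 1->0):
  1111
  0000

Answer: 0000 (0)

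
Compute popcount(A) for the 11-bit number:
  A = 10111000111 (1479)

10111000111
1-bits at positions (from bit 0 = LSB): 0, 1, 2, 6, 7, 8, 10
Count = 7

Answer: 7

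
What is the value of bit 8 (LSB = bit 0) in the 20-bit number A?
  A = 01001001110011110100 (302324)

Bit 8 is the 9th from the right.
  01001001110011110100
             ^
That bit is 0.

Answer: 0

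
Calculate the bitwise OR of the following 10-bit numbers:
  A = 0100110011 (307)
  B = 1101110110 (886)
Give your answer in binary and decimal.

Apply | to each column (1 where either bit is 1):
  0100110011
| 1101110110
------------
  1101110111

Answer: 1101110111 (887)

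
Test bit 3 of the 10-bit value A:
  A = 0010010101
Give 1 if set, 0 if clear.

Bit 3 is the 4th from the right.
  0010010101
        ^
That bit is 0.

Answer: 0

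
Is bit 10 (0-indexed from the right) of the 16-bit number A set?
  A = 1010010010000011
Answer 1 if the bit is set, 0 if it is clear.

Bit 10 is the 11th from the right.
  1010010010000011
       ^
That bit is 1.

Answer: 1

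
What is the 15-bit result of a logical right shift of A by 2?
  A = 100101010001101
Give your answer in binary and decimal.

Logical shift right by 2: drop the bottom 2 bit(s), prepend 2 zero(s) on the left.
  100101010001101  ->  keep [1001010100011], discard [01], prepend 00
= 001001010100011

Answer: 001001010100011 (4771)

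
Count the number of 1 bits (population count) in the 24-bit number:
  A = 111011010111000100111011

111011010111000100111011
1-bits at positions (from bit 0 = LSB): 0, 1, 3, 4, 5, 8, 12, 13, 14, 16, 18, 19, 21, 22, 23
Count = 15

Answer: 15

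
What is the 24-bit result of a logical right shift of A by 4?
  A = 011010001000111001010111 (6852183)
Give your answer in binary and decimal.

Logical shift right by 4: drop the bottom 4 bit(s), prepend 4 zero(s) on the left.
  011010001000111001010111  ->  keep [01101000100011100101], discard [0111], prepend 0000
= 000001101000100011100101

Answer: 000001101000100011100101 (428261)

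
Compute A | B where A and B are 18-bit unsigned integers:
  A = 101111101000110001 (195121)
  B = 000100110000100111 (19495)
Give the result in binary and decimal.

Apply | to each column (1 where either bit is 1):
  101111101000110001
| 000100110000100111
--------------------
  101111111000110111

Answer: 101111111000110111 (196151)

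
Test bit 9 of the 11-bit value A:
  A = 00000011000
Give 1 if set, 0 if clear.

Bit 9 is the 10th from the right.
  00000011000
   ^
That bit is 0.

Answer: 0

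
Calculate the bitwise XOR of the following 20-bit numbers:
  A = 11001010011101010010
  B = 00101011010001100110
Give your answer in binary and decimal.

Apply ^ to each column (1 where bits differ):
  11001010011101010010
^ 00101011010001100110
----------------------
  11100001001100110100

Answer: 11100001001100110100 (922420)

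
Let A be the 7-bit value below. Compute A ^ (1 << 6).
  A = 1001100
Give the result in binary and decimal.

Mask = 1 << 6 = 1000000
Bit 6 of A is 1; XOR with the mask flips it to 0.
  1001100
^ 1000000
---------
  0001100

Answer: 0001100 (12)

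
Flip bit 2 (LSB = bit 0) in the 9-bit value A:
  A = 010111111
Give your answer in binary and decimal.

Mask = 1 << 2 = 000000100
Bit 2 of A is 1; XOR with the mask flips it to 0.
  010111111
^ 000000100
-----------
  010111011

Answer: 010111011 (187)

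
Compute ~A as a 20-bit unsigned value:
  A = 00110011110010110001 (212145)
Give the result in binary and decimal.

Flip each bit (0->1, 1->0):
  00110011110010110001
  11001100001101001110

Answer: 11001100001101001110 (836430)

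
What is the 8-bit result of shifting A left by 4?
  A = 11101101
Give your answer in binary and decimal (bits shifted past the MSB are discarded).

Shift left by 4: drop the top 4 bit(s), append 4 zero(s) on the right.
  11101101  ->  discard [1110], keep [1101], append 0000
= 11010000

Answer: 11010000 (208)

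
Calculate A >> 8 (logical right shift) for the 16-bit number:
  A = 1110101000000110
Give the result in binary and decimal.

Logical shift right by 8: drop the bottom 8 bit(s), prepend 8 zero(s) on the left.
  1110101000000110  ->  keep [11101010], discard [00000110], prepend 00000000
= 0000000011101010

Answer: 0000000011101010 (234)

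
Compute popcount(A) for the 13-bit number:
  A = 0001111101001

0001111101001
1-bits at positions (from bit 0 = LSB): 0, 3, 5, 6, 7, 8, 9
Count = 7

Answer: 7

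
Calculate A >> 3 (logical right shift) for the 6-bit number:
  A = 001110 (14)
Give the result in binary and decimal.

Logical shift right by 3: drop the bottom 3 bit(s), prepend 3 zero(s) on the left.
  001110  ->  keep [001], discard [110], prepend 000
= 000001

Answer: 000001 (1)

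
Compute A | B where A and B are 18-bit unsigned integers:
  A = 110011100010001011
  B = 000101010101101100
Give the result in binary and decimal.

Apply | to each column (1 where either bit is 1):
  110011100010001011
| 000101010101101100
--------------------
  110111110111101111

Answer: 110111110111101111 (228847)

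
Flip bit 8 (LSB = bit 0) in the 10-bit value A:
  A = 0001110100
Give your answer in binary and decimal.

Mask = 1 << 8 = 0100000000
Bit 8 of A is 0; XOR with the mask flips it to 1.
  0001110100
^ 0100000000
------------
  0101110100

Answer: 0101110100 (372)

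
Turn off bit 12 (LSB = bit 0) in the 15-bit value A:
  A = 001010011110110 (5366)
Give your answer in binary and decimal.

Mask = ~(1 << 12) = 110111111111111
Bit 12 of A is 1, so AND-ing with the mask clears it to 0.
  001010011110110
& 110111111111111
-----------------
  000010011110110

Answer: 000010011110110 (1270)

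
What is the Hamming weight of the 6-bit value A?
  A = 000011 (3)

000011
1-bits at positions (from bit 0 = LSB): 0, 1
Count = 2

Answer: 2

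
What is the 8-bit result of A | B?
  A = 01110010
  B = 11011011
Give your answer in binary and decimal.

Apply | to each column (1 where either bit is 1):
  01110010
| 11011011
----------
  11111011

Answer: 11111011 (251)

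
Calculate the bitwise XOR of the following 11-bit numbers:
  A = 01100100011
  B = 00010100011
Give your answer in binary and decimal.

Apply ^ to each column (1 where bits differ):
  01100100011
^ 00010100011
-------------
  01110000000

Answer: 01110000000 (896)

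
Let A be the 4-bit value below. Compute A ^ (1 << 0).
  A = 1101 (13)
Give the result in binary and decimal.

Mask = 1 << 0 = 0001
Bit 0 of A is 1; XOR with the mask flips it to 0.
  1101
^ 0001
------
  1100

Answer: 1100 (12)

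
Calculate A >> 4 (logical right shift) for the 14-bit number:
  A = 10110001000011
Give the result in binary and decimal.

Logical shift right by 4: drop the bottom 4 bit(s), prepend 4 zero(s) on the left.
  10110001000011  ->  keep [1011000100], discard [0011], prepend 0000
= 00001011000100

Answer: 00001011000100 (708)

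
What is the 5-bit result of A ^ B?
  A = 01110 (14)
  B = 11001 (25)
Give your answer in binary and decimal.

Apply ^ to each column (1 where bits differ):
  01110
^ 11001
-------
  10111

Answer: 10111 (23)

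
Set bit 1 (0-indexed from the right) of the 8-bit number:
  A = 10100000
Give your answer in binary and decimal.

Mask = 1 << 1 = 00000010
Bit 1 of A is 0, so OR-ing with the mask flips it to 1.
  10100000
| 00000010
----------
  10100010

Answer: 10100010 (162)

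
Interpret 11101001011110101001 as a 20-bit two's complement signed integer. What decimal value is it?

MSB is 1, so the value is negative. Find the magnitude:
1. Invert bits:  00010110100001010110
2. Add 1:        00010110100001010111  = 92247
3. Apply sign:   -92247

Answer: -92247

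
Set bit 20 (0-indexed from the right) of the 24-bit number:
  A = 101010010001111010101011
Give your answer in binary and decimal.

Mask = 1 << 20 = 000100000000000000000000
Bit 20 of A is 0, so OR-ing with the mask flips it to 1.
  101010010001111010101011
| 000100000000000000000000
--------------------------
  101110010001111010101011

Answer: 101110010001111010101011 (12132011)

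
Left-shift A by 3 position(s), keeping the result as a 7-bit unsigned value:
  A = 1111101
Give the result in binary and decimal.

Shift left by 3: drop the top 3 bit(s), append 3 zero(s) on the right.
  1111101  ->  discard [111], keep [1101], append 000
= 1101000

Answer: 1101000 (104)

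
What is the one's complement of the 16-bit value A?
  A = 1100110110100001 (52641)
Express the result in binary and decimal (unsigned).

Flip each bit (0->1, 1->0):
  1100110110100001
  0011001001011110

Answer: 0011001001011110 (12894)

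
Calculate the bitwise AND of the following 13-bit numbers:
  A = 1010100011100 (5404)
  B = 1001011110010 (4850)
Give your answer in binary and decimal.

Apply & to each column (1 only where both bits are 1):
  1010100011100
& 1001011110010
---------------
  1000000010000

Answer: 1000000010000 (4112)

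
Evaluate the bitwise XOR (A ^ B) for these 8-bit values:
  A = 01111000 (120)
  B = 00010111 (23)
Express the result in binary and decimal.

Apply ^ to each column (1 where bits differ):
  01111000
^ 00010111
----------
  01101111

Answer: 01101111 (111)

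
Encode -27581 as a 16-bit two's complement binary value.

1. Binary of +27581:  0110101110111101
2. Invert bits:     1001010001000010
3. Add 1:           1001010001000011

Answer: 1001010001000011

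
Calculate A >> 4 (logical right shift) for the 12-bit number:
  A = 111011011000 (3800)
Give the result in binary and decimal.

Logical shift right by 4: drop the bottom 4 bit(s), prepend 4 zero(s) on the left.
  111011011000  ->  keep [11101101], discard [1000], prepend 0000
= 000011101101

Answer: 000011101101 (237)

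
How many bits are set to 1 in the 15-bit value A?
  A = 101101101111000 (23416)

101101101111000
1-bits at positions (from bit 0 = LSB): 3, 4, 5, 6, 8, 9, 11, 12, 14
Count = 9

Answer: 9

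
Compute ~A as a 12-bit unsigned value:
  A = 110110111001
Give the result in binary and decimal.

Flip each bit (0->1, 1->0):
  110110111001
  001001000110

Answer: 001001000110 (582)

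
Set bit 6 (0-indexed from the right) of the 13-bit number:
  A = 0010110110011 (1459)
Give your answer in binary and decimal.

Mask = 1 << 6 = 0000001000000
Bit 6 of A is 0, so OR-ing with the mask flips it to 1.
  0010110110011
| 0000001000000
---------------
  0010111110011

Answer: 0010111110011 (1523)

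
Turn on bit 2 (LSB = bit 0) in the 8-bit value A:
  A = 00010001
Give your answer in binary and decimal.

Mask = 1 << 2 = 00000100
Bit 2 of A is 0, so OR-ing with the mask flips it to 1.
  00010001
| 00000100
----------
  00010101

Answer: 00010101 (21)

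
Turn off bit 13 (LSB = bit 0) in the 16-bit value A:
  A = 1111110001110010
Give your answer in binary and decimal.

Mask = ~(1 << 13) = 1101111111111111
Bit 13 of A is 1, so AND-ing with the mask clears it to 0.
  1111110001110010
& 1101111111111111
------------------
  1101110001110010

Answer: 1101110001110010 (56434)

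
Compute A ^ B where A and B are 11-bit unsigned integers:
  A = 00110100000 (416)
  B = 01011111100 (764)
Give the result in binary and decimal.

Apply ^ to each column (1 where bits differ):
  00110100000
^ 01011111100
-------------
  01101011100

Answer: 01101011100 (860)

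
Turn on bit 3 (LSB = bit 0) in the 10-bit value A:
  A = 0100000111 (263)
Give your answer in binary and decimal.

Mask = 1 << 3 = 0000001000
Bit 3 of A is 0, so OR-ing with the mask flips it to 1.
  0100000111
| 0000001000
------------
  0100001111

Answer: 0100001111 (271)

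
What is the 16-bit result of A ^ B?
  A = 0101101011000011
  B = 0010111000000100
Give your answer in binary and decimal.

Apply ^ to each column (1 where bits differ):
  0101101011000011
^ 0010111000000100
------------------
  0111010011000111

Answer: 0111010011000111 (29895)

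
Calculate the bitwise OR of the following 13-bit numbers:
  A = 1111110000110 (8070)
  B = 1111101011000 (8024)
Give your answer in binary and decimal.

Apply | to each column (1 where either bit is 1):
  1111110000110
| 1111101011000
---------------
  1111111011110

Answer: 1111111011110 (8158)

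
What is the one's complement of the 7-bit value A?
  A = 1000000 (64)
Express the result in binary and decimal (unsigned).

Flip each bit (0->1, 1->0):
  1000000
  0111111

Answer: 0111111 (63)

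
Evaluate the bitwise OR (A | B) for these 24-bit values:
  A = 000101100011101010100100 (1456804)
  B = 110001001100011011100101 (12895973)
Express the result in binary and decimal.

Apply | to each column (1 where either bit is 1):
  000101100011101010100100
| 110001001100011011100101
--------------------------
  110101101111111011100101

Answer: 110101101111111011100101 (14089957)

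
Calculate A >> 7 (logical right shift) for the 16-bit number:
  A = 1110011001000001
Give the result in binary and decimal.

Logical shift right by 7: drop the bottom 7 bit(s), prepend 7 zero(s) on the left.
  1110011001000001  ->  keep [111001100], discard [1000001], prepend 0000000
= 0000000111001100

Answer: 0000000111001100 (460)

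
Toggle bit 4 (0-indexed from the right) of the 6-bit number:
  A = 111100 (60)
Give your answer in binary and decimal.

Mask = 1 << 4 = 010000
Bit 4 of A is 1; XOR with the mask flips it to 0.
  111100
^ 010000
--------
  101100

Answer: 101100 (44)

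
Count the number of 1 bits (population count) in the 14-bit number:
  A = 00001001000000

00001001000000
1-bits at positions (from bit 0 = LSB): 6, 9
Count = 2

Answer: 2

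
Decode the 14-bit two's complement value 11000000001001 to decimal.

MSB is 1, so the value is negative. Find the magnitude:
1. Invert bits:  00111111110110
2. Add 1:        00111111110111  = 4087
3. Apply sign:   -4087

Answer: -4087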